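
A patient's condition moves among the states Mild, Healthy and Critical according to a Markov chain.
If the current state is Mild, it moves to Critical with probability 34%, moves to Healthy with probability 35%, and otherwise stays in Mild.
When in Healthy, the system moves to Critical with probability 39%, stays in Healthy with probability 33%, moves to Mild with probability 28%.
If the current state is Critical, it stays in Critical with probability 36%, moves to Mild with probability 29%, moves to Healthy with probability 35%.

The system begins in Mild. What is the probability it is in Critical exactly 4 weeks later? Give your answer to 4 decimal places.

Propagate the distribution vector 4 weeks from Mild.
After 0 weeks: (1.0000, 0.0000, 0.0000)
After 1 week: (0.3100, 0.3500, 0.3400)
After 2 weeks: (0.2927, 0.3430, 0.3643)
After 3 weeks: (0.2924, 0.3431, 0.3644)
After 4 weeks: (0.2924, 0.3431, 0.3644)
P(in Critical after 4 weeks) = 0.3644

0.3644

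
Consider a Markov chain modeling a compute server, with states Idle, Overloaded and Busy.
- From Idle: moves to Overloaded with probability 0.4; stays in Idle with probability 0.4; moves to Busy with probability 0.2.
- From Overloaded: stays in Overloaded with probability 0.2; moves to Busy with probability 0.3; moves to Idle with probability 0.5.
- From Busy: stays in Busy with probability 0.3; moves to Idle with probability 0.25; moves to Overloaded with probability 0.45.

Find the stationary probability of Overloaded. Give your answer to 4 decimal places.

Let the stationary distribution be π with π = πP and π_1 + π_2 + π_3 = 1.
π_1 = 0.4·π_1 + 0.5·π_2 + 0.25·π_3
π_2 = 0.4·π_1 + 0.2·π_2 + 0.45·π_3
Solving with the normalization constraint gives π = (0.3953, 0.3442, 0.2605).
So the stationary probability of Overloaded is 0.3442.

0.3442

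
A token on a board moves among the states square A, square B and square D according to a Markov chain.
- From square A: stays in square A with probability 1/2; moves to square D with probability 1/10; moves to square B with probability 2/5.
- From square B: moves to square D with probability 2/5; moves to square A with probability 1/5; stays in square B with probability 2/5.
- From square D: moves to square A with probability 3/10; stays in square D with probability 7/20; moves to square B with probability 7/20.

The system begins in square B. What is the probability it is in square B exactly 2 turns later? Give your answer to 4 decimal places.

0.3800

Sum over the intermediate state after 1 turn:
P = P(square B→square A)·P(square A→square B) + P(square B→square B)·P(square B→square B) + P(square B→square D)·P(square D→square B)
  = 0.2×0.4 + 0.4×0.4 + 0.4×0.35
  = 0.0800 + 0.1600 + 0.1400 = 0.3800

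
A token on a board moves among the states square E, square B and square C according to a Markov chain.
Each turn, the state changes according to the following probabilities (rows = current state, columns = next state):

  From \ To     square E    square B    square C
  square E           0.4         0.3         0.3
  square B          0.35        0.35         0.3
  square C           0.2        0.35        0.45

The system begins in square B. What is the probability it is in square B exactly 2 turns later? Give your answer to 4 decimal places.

0.3325

Sum over the intermediate state after 1 turn:
P = P(square B→square E)·P(square E→square B) + P(square B→square B)·P(square B→square B) + P(square B→square C)·P(square C→square B)
  = 0.35×0.3 + 0.35×0.35 + 0.3×0.35
  = 0.1050 + 0.1225 + 0.1050 = 0.3325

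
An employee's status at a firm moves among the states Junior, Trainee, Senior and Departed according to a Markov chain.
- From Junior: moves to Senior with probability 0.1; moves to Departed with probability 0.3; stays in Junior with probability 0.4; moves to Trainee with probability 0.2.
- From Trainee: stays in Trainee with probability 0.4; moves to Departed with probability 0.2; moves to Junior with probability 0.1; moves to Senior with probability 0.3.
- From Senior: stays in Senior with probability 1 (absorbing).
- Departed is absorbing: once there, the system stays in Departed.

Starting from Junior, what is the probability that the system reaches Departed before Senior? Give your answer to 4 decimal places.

Let h(s) be the probability of absorption at Departed starting from transient state s. Then h(Departed) = 1 and h(Senior) = 0. By first-step analysis:
h(Junior) = 0.4·h(Junior) + 0.2·h(Trainee) + 0.1·0 + 0.3·1
h(Trainee) = 0.1·h(Junior) + 0.4·h(Trainee) + 0.3·0 + 0.2·1
Solving: h(Junior) = 0.6471, h(Trainee) = 0.4412.
Starting from Junior, the probability is 0.6471.

0.6471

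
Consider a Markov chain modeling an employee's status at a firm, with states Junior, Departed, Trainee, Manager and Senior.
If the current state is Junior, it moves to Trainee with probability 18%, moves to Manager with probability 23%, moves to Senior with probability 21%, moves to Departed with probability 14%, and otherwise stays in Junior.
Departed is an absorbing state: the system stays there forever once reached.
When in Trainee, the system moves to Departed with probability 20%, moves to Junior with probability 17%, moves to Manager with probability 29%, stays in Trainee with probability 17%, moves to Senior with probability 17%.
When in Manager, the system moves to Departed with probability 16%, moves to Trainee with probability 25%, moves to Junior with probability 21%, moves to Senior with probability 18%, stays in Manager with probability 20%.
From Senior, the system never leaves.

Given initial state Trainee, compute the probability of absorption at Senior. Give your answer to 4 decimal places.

0.5030

Let h(s) be the probability of absorption at Senior starting from transient state s. Then h(Senior) = 1 and h(Departed) = 0. By first-step analysis:
h(Junior) = 0.24·h(Junior) + 0.14·0 + 0.18·h(Trainee) + 0.23·h(Manager) + 0.21·1
h(Trainee) = 0.17·h(Junior) + 0.2·0 + 0.17·h(Trainee) + 0.29·h(Manager) + 0.17·1
h(Manager) = 0.21·h(Junior) + 0.16·0 + 0.25·h(Trainee) + 0.2·h(Manager) + 0.18·1
Solving: h(Junior) = 0.5552, h(Trainee) = 0.5030, h(Manager) = 0.5279.
Starting from Trainee, the probability is 0.5030.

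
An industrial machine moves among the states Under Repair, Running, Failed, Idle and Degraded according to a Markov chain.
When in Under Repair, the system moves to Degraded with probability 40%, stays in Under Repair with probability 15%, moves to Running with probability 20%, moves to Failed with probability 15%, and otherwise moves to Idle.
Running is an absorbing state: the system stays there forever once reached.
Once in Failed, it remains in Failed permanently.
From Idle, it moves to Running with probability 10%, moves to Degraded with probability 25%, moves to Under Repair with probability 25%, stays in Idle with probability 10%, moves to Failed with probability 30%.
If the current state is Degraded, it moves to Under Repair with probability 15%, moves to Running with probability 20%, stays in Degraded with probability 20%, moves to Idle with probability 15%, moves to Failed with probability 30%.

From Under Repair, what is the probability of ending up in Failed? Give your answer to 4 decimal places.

0.5332

Let h(s) be the probability of absorption at Failed starting from transient state s. Then h(Failed) = 1 and h(Running) = 0. By first-step analysis:
h(Under Repair) = 0.15·h(Under Repair) + 0.2·0 + 0.15·1 + 0.1·h(Idle) + 0.4·h(Degraded)
h(Idle) = 0.25·h(Under Repair) + 0.1·0 + 0.3·1 + 0.1·h(Idle) + 0.25·h(Degraded)
h(Degraded) = 0.15·h(Under Repair) + 0.2·0 + 0.3·1 + 0.15·h(Idle) + 0.2·h(Degraded)
Solving: h(Under Repair) = 0.5332, h(Idle) = 0.6471, h(Degraded) = 0.5963.
Starting from Under Repair, the probability is 0.5332.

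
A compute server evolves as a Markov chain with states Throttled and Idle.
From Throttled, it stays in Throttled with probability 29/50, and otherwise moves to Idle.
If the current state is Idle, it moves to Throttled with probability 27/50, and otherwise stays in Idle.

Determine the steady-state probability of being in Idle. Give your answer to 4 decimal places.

0.4375

Let the stationary distribution be π with π = πP and π_1 + π_2 = 1.
π_1 = 0.58·π_1 + 0.54·π_2
Solving with the normalization constraint gives π = (0.5625, 0.4375).
So the stationary probability of Idle is 0.4375.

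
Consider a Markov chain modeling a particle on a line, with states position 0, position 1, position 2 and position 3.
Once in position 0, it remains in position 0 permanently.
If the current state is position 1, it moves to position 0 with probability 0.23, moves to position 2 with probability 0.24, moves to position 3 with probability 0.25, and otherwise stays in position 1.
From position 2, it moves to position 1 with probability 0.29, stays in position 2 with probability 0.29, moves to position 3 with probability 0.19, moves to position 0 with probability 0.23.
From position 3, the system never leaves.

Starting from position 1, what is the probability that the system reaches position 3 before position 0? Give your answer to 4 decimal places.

0.5052

Let h(s) be the probability of absorption at position 3 starting from transient state s. Then h(position 3) = 1 and h(position 0) = 0. By first-step analysis:
h(position 1) = 0.23·0 + 0.28·h(position 1) + 0.24·h(position 2) + 0.25·1
h(position 2) = 0.23·0 + 0.29·h(position 1) + 0.29·h(position 2) + 0.19·1
Solving: h(position 1) = 0.5052, h(position 2) = 0.4740.
Starting from position 1, the probability is 0.5052.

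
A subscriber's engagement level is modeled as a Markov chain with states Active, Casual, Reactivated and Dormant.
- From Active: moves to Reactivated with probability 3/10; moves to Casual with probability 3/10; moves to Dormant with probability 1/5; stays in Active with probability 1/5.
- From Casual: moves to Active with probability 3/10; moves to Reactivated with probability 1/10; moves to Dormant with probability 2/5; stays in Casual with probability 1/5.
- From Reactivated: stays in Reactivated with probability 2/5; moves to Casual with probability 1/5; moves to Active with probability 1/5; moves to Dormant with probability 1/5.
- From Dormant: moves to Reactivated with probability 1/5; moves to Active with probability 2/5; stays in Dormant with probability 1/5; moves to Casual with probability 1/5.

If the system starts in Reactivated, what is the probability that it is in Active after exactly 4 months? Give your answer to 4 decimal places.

0.2714

Propagate the distribution vector 4 months from Reactivated.
After 0 months: (0.0000, 0.0000, 1.0000, 0.0000)
After 1 month: (0.2000, 0.2000, 0.4000, 0.2000)
After 2 months: (0.2600, 0.2200, 0.2800, 0.2400)
After 3 months: (0.2700, 0.2260, 0.2600, 0.2440)
After 4 months: (0.2714, 0.2270, 0.2564, 0.2452)
P(in Active after 4 months) = 0.2714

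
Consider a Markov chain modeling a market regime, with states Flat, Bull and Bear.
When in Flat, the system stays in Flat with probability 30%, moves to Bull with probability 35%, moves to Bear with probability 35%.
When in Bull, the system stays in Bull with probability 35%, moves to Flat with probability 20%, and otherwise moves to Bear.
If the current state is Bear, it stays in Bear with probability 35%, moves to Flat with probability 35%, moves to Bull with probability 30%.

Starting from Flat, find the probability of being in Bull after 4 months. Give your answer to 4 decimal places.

Propagate the distribution vector 4 months from Flat.
After 0 months: (1.0000, 0.0000, 0.0000)
After 1 month: (0.3000, 0.3500, 0.3500)
After 2 months: (0.2825, 0.3325, 0.3850)
After 3 months: (0.2860, 0.3308, 0.3833)
After 4 months: (0.2861, 0.3308, 0.3831)
P(in Bull after 4 months) = 0.3308

0.3308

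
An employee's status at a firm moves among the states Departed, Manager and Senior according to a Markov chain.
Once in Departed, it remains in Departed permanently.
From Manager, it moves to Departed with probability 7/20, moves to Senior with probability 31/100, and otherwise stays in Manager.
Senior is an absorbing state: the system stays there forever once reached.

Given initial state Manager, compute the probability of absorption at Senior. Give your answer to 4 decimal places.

0.4697

Let h(s) be the probability of absorption at Senior starting from transient state s. Then h(Senior) = 1 and h(Departed) = 0. By first-step analysis:
h(Manager) = 0.35·0 + 0.34·h(Manager) + 0.31·1
Solving: h(Manager) = 0.4697.
Starting from Manager, the probability is 0.4697.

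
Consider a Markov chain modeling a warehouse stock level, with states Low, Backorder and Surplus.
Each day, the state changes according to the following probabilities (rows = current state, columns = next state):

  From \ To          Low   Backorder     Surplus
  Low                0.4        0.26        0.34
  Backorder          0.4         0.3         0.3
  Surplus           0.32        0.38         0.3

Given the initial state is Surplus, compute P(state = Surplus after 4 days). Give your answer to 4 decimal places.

Propagate the distribution vector 4 days from Surplus.
After 0 days: (0.0000, 0.0000, 1.0000)
After 1 day: (0.3200, 0.3800, 0.3000)
After 2 days: (0.3760, 0.3112, 0.3128)
After 3 days: (0.3750, 0.3100, 0.3150)
After 4 days: (0.3748, 0.3102, 0.3150)
P(in Surplus after 4 days) = 0.3150

0.3150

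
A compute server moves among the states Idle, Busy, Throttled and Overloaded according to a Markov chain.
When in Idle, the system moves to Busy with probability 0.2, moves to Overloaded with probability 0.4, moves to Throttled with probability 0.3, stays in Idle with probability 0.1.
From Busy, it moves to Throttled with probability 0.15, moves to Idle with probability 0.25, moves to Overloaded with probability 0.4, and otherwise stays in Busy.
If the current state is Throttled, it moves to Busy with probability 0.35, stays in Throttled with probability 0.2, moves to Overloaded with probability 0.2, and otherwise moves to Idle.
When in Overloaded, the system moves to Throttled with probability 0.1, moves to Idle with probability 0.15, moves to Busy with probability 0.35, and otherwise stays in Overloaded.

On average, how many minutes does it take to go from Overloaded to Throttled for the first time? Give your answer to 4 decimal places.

Let t(s) be the expected number of minutes to first reach Throttled from state s, with t(Throttled) = 0. Conditioning on the first minute:
t(Idle) = 1 + 0.1·t(Idle) + 0.2·t(Busy) + 0.4·t(Overloaded)
t(Busy) = 1 + 0.25·t(Idle) + 0.2·t(Busy) + 0.4·t(Overloaded)
t(Overloaded) = 1 + 0.15·t(Idle) + 0.35·t(Busy) + 0.4·t(Overloaded)
Solving: t(Idle) = 5.5249, t(Busy) = 6.3536, t(Overloaded) = 6.7541.
Expected minutes from Overloaded to Throttled: 6.7541.

6.7541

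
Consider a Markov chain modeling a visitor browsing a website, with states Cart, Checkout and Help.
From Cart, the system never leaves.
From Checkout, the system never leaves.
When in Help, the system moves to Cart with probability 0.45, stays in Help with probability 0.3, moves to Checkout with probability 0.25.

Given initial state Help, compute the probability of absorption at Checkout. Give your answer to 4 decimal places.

Let h(s) be the probability of absorption at Checkout starting from transient state s. Then h(Checkout) = 1 and h(Cart) = 0. By first-step analysis:
h(Help) = 0.45·0 + 0.25·1 + 0.3·h(Help)
Solving: h(Help) = 0.3571.
Starting from Help, the probability is 0.3571.

0.3571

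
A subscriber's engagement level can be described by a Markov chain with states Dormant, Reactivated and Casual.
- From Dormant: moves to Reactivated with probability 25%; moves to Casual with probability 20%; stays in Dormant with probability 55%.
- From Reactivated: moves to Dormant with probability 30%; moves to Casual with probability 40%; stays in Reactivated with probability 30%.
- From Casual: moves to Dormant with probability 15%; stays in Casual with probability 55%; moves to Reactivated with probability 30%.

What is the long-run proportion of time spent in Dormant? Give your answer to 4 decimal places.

0.3210

Let the stationary distribution be π with π = πP and π_1 + π_2 + π_3 = 1.
π_1 = 0.55·π_1 + 0.3·π_2 + 0.15·π_3
π_2 = 0.25·π_1 + 0.3·π_2 + 0.3·π_3
Solving with the normalization constraint gives π = (0.3210, 0.2840, 0.3951).
So the stationary probability of Dormant is 0.3210.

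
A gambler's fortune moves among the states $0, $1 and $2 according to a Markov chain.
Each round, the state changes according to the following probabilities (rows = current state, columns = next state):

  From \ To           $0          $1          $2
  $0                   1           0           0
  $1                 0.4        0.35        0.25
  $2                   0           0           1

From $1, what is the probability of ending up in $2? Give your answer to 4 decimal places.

0.3846

Let h(s) be the probability of absorption at $2 starting from transient state s. Then h($2) = 1 and h($0) = 0. By first-step analysis:
h($1) = 0.4·0 + 0.35·h($1) + 0.25·1
Solving: h($1) = 0.3846.
Starting from $1, the probability is 0.3846.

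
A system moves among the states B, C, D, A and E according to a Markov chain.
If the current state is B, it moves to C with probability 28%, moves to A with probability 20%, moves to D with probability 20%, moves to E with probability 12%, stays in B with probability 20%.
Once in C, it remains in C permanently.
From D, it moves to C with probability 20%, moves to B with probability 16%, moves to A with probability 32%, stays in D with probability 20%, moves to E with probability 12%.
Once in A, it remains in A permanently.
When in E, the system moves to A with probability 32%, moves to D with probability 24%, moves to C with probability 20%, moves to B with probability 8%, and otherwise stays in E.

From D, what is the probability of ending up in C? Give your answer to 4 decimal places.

0.4136

Let h(s) be the probability of absorption at C starting from transient state s. Then h(C) = 1 and h(A) = 0. By first-step analysis:
h(B) = 0.2·h(B) + 0.28·1 + 0.2·h(D) + 0.2·0 + 0.12·h(E)
h(D) = 0.16·h(B) + 0.2·1 + 0.2·h(D) + 0.32·0 + 0.12·h(E)
h(E) = 0.08·h(B) + 0.2·1 + 0.24·h(D) + 0.32·0 + 0.16·h(E)
Solving: h(B) = 0.5142, h(D) = 0.4136, h(E) = 0.4052.
Starting from D, the probability is 0.4136.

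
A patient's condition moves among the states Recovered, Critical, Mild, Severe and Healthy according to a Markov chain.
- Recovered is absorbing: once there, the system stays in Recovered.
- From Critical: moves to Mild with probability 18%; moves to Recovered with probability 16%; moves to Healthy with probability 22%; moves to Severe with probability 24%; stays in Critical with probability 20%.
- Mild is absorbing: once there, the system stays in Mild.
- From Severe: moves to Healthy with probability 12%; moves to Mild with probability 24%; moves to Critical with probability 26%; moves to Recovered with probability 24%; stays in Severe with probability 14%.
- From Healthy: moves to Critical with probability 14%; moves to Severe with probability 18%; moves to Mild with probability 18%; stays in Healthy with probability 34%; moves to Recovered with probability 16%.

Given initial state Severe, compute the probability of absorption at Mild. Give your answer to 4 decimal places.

0.5096

Let h(s) be the probability of absorption at Mild starting from transient state s. Then h(Mild) = 1 and h(Recovered) = 0. By first-step analysis:
h(Critical) = 0.16·0 + 0.2·h(Critical) + 0.18·1 + 0.24·h(Severe) + 0.22·h(Healthy)
h(Severe) = 0.24·0 + 0.26·h(Critical) + 0.24·1 + 0.14·h(Severe) + 0.12·h(Healthy)
h(Healthy) = 0.16·0 + 0.14·h(Critical) + 0.18·1 + 0.18·h(Severe) + 0.34·h(Healthy)
Solving: h(Critical) = 0.5215, h(Severe) = 0.5096, h(Healthy) = 0.5223.
Starting from Severe, the probability is 0.5096.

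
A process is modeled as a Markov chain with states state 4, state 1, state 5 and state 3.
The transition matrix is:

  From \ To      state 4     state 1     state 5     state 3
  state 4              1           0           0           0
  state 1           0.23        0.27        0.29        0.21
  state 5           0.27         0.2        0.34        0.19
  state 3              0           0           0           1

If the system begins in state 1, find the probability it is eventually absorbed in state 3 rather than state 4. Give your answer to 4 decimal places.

Let h(s) be the probability of absorption at state 3 starting from transient state s. Then h(state 3) = 1 and h(state 4) = 0. By first-step analysis:
h(state 1) = 0.23·0 + 0.27·h(state 1) + 0.29·h(state 5) + 0.21·1
h(state 5) = 0.27·0 + 0.2·h(state 1) + 0.34·h(state 5) + 0.19·1
Solving: h(state 1) = 0.4571, h(state 5) = 0.4264.
Starting from state 1, the probability is 0.4571.

0.4571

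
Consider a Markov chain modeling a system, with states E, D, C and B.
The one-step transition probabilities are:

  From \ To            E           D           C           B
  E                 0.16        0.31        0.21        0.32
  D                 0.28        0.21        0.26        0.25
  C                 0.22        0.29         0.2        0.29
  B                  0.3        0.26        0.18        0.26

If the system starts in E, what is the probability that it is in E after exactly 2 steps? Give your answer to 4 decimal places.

0.2546

Propagate the distribution vector 2 steps from E.
After 0 steps: (1.0000, 0.0000, 0.0000, 0.0000)
After 1 step: (0.1600, 0.3100, 0.2100, 0.3200)
After 2 steps: (0.2546, 0.2588, 0.2138, 0.2728)
P(in E after 2 steps) = 0.2546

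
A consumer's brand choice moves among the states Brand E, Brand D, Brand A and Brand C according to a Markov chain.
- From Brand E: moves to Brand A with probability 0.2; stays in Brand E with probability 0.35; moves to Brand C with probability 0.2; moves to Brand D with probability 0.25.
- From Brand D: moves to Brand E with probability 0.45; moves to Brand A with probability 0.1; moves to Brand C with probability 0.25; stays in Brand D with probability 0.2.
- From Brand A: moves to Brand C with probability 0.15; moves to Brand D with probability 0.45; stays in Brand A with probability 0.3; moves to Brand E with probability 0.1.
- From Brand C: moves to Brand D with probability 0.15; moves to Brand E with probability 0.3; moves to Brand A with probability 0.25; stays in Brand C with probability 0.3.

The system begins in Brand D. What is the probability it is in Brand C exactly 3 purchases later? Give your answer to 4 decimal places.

Propagate the distribution vector 3 purchases from Brand D.
After 0 purchases: (0.0000, 1.0000, 0.0000, 0.0000)
After 1 purchase: (0.4500, 0.2000, 0.1000, 0.2500)
After 2 purchases: (0.3325, 0.2350, 0.2025, 0.2300)
After 3 purchases: (0.3114, 0.2558, 0.2083, 0.2246)
P(in Brand C after 3 purchases) = 0.2246

0.2246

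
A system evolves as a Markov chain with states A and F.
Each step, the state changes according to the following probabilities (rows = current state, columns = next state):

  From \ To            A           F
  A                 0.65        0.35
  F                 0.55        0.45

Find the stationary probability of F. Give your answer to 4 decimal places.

Let the stationary distribution be π with π = πP and π_1 + π_2 = 1.
π_1 = 0.65·π_1 + 0.55·π_2
Solving with the normalization constraint gives π = (0.6111, 0.3889).
So the stationary probability of F is 0.3889.

0.3889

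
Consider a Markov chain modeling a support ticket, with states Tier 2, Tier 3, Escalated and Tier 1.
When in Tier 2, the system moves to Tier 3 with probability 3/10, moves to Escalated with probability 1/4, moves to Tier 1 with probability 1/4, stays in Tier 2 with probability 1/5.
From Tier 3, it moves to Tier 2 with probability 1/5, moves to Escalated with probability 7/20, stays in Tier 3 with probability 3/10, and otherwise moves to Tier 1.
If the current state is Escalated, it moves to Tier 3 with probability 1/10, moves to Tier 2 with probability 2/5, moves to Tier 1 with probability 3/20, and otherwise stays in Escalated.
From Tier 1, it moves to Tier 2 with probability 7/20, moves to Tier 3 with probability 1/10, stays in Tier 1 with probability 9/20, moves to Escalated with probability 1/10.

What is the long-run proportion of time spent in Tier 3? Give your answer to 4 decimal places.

Let the stationary distribution be π with π = πP and π_1 + π_2 + π_3 + π_4 = 1.
π_1 = 0.2·π_1 + 0.2·π_2 + 0.4·π_3 + 0.35·π_4
π_2 = 0.3·π_1 + 0.3·π_2 + 0.1·π_3 + 0.1·π_4
π_3 = 0.25·π_1 + 0.35·π_2 + 0.35·π_3 + 0.1·π_4
Solving with the normalization constraint gives π = (0.2898, 0.1974, 0.2571, 0.2557).
So the stationary probability of Tier 3 is 0.1974.

0.1974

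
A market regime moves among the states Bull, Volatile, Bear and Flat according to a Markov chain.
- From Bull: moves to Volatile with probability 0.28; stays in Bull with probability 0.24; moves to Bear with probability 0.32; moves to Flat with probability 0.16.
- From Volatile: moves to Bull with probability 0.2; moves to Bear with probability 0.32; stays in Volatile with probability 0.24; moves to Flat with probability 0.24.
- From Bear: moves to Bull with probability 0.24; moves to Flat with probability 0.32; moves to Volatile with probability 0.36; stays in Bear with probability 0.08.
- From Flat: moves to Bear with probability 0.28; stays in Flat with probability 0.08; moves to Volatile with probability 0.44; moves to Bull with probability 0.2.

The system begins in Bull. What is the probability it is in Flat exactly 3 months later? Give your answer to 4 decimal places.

0.2058

Propagate the distribution vector 3 months from Bull.
After 0 months: (1.0000, 0.0000, 0.0000, 0.0000)
After 1 month: (0.2400, 0.2800, 0.3200, 0.1600)
After 2 months: (0.2224, 0.3200, 0.2368, 0.2208)
After 3 months: (0.2184, 0.3215, 0.2543, 0.2058)
P(in Flat after 3 months) = 0.2058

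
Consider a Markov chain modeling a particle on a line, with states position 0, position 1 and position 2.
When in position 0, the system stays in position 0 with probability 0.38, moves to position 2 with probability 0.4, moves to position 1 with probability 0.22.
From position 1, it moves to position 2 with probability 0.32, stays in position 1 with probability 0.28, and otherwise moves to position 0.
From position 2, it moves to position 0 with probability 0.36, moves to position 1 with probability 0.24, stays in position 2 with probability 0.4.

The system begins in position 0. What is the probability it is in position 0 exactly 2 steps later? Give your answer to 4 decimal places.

Sum over the intermediate state after 1 step:
P = P(position 0→position 0)·P(position 0→position 0) + P(position 0→position 1)·P(position 1→position 0) + P(position 0→position 2)·P(position 2→position 0)
  = 0.38×0.38 + 0.22×0.4 + 0.4×0.36
  = 0.1444 + 0.0880 + 0.1440 = 0.3764

0.3764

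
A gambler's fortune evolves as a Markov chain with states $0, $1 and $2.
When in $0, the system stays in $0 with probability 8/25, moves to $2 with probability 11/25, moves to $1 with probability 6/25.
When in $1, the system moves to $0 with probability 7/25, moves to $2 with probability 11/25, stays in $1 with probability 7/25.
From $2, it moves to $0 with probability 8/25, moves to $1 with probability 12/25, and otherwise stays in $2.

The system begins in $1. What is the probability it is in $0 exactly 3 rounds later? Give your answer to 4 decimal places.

0.3057

Propagate the distribution vector 3 rounds from $1.
After 0 rounds: (0.0000, 1.0000, 0.0000)
After 1 round: (0.2800, 0.2800, 0.4400)
After 2 rounds: (0.3088, 0.3568, 0.3344)
After 3 rounds: (0.3057, 0.3345, 0.3597)
P(in $0 after 3 rounds) = 0.3057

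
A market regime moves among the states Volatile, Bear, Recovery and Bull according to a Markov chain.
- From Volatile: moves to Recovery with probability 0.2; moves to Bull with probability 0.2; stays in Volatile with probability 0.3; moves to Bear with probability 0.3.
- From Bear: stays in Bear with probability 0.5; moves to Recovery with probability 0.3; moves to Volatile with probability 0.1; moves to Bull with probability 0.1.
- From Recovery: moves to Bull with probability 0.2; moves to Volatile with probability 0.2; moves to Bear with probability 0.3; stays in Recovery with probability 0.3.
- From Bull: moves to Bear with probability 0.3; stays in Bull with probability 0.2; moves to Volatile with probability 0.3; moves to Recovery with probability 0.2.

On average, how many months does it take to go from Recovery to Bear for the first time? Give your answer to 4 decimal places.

Let t(s) be the expected number of months to first reach Bear from state s, with t(Bear) = 0. Conditioning on the first month:
t(Volatile) = 1 + 0.3·t(Volatile) + 0.2·t(Recovery) + 0.2·t(Bull)
t(Recovery) = 1 + 0.2·t(Volatile) + 0.3·t(Recovery) + 0.2·t(Bull)
t(Bull) = 1 + 0.3·t(Volatile) + 0.2·t(Recovery) + 0.2·t(Bull)
Solving: t(Volatile) = 3.3333, t(Recovery) = 3.3333, t(Bull) = 3.3333.
Expected months from Recovery to Bear: 3.3333.

3.3333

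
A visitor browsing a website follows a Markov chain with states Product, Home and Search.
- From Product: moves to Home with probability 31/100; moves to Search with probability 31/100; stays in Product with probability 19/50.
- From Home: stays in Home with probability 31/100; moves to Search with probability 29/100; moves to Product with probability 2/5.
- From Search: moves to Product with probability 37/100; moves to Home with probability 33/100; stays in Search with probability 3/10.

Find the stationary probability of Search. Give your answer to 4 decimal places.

Let the stationary distribution be π with π = πP and π_1 + π_2 + π_3 = 1.
π_1 = 0.38·π_1 + 0.4·π_2 + 0.37·π_3
π_2 = 0.31·π_1 + 0.31·π_2 + 0.33·π_3
Solving with the normalization constraint gives π = (0.3833, 0.3160, 0.3007).
So the stationary probability of Search is 0.3007.

0.3007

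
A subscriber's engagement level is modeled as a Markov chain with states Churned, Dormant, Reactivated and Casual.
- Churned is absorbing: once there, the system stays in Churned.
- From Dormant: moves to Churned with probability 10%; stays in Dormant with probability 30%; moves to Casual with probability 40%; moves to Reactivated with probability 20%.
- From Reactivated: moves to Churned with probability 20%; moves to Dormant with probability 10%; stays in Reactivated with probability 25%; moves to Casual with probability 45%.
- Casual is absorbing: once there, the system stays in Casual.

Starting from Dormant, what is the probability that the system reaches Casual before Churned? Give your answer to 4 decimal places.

Let h(s) be the probability of absorption at Casual starting from transient state s. Then h(Casual) = 1 and h(Churned) = 0. By first-step analysis:
h(Dormant) = 0.1·0 + 0.3·h(Dormant) + 0.2·h(Reactivated) + 0.4·1
h(Reactivated) = 0.2·0 + 0.1·h(Dormant) + 0.25·h(Reactivated) + 0.45·1
Solving: h(Dormant) = 0.7723, h(Reactivated) = 0.7030.
Starting from Dormant, the probability is 0.7723.

0.7723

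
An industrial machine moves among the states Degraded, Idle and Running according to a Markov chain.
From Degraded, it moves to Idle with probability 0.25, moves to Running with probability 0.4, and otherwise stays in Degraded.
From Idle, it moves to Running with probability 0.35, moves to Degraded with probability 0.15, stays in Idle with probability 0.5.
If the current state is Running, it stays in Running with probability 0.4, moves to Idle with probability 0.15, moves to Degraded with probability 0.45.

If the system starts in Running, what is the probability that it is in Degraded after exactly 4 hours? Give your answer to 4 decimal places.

Propagate the distribution vector 4 hours from Running.
After 0 hours: (0.0000, 0.0000, 1.0000)
After 1 hour: (0.4500, 0.1500, 0.4000)
After 2 hours: (0.3600, 0.2475, 0.3925)
After 3 hours: (0.3398, 0.2726, 0.3876)
After 4 hours: (0.3342, 0.2794, 0.3864)
P(in Degraded after 4 hours) = 0.3342

0.3342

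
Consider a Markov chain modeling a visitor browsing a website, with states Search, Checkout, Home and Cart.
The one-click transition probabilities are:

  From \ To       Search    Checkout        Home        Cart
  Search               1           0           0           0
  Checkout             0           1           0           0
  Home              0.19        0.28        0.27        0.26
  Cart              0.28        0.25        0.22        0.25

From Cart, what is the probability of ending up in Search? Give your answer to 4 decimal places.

0.5021

Let h(s) be the probability of absorption at Search starting from transient state s. Then h(Search) = 1 and h(Checkout) = 0. By first-step analysis:
h(Home) = 0.19·1 + 0.28·0 + 0.27·h(Home) + 0.26·h(Cart)
h(Cart) = 0.28·1 + 0.25·0 + 0.22·h(Home) + 0.25·h(Cart)
Solving: h(Home) = 0.4391, h(Cart) = 0.5021.
Starting from Cart, the probability is 0.5021.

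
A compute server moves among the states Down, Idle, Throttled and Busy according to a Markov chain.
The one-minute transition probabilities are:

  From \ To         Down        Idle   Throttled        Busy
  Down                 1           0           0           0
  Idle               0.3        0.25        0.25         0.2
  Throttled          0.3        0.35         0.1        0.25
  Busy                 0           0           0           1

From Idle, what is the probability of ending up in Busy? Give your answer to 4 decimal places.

Let h(s) be the probability of absorption at Busy starting from transient state s. Then h(Busy) = 1 and h(Down) = 0. By first-step analysis:
h(Idle) = 0.3·0 + 0.25·h(Idle) + 0.25·h(Throttled) + 0.2·1
h(Throttled) = 0.3·0 + 0.35·h(Idle) + 0.1·h(Throttled) + 0.25·1
Solving: h(Idle) = 0.4128, h(Throttled) = 0.4383.
Starting from Idle, the probability is 0.4128.

0.4128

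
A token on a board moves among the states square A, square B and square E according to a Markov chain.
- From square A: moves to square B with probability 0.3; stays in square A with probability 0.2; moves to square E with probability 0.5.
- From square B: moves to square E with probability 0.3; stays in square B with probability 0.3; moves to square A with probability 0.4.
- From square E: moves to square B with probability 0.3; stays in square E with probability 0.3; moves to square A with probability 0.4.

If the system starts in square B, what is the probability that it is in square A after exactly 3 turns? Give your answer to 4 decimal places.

Propagate the distribution vector 3 turns from square B.
After 0 turns: (0.0000, 1.0000, 0.0000)
After 1 turn: (0.4000, 0.3000, 0.3000)
After 2 turns: (0.3200, 0.3000, 0.3800)
After 3 turns: (0.3360, 0.3000, 0.3640)
P(in square A after 3 turns) = 0.3360

0.3360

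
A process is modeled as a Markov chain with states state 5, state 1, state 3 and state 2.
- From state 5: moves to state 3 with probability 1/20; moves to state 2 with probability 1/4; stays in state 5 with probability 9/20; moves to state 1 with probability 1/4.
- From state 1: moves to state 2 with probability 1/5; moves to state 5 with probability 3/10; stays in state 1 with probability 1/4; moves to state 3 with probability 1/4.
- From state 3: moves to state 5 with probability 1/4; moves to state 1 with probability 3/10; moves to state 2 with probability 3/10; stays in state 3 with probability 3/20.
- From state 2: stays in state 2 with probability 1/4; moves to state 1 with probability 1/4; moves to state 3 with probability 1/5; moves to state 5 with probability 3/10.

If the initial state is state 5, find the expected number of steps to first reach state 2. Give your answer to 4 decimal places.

Let t(s) be the expected number of steps to first reach state 2 from state s, with t(state 2) = 0. Conditioning on the first step:
t(state 5) = 1 + 0.45·t(state 5) + 0.25·t(state 1) + 0.05·t(state 3)
t(state 1) = 1 + 0.3·t(state 5) + 0.25·t(state 1) + 0.25·t(state 3)
t(state 3) = 1 + 0.25·t(state 5) + 0.3·t(state 1) + 0.15·t(state 3)
Solving: t(state 5) = 4.1180, t(state 1) = 4.2799, t(state 3) = 3.8982.
Expected steps from state 5 to state 2: 4.1180.

4.1180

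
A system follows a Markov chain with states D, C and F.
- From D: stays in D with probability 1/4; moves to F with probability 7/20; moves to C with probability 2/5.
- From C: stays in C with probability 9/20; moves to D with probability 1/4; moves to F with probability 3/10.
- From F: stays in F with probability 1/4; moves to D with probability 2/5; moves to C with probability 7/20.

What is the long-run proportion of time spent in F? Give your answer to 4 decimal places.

0.2998

Let the stationary distribution be π with π = πP and π_1 + π_2 + π_3 = 1.
π_1 = 0.25·π_1 + 0.25·π_2 + 0.4·π_3
π_2 = 0.4·π_1 + 0.45·π_2 + 0.35·π_3
Solving with the normalization constraint gives π = (0.2950, 0.4053, 0.2998).
So the stationary probability of F is 0.2998.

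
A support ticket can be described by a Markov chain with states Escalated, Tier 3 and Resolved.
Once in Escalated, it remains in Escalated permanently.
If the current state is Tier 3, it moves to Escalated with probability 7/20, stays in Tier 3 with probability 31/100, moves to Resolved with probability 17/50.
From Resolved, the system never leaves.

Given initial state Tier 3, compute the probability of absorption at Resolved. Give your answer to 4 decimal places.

Let h(s) be the probability of absorption at Resolved starting from transient state s. Then h(Resolved) = 1 and h(Escalated) = 0. By first-step analysis:
h(Tier 3) = 0.35·0 + 0.31·h(Tier 3) + 0.34·1
Solving: h(Tier 3) = 0.4928.
Starting from Tier 3, the probability is 0.4928.

0.4928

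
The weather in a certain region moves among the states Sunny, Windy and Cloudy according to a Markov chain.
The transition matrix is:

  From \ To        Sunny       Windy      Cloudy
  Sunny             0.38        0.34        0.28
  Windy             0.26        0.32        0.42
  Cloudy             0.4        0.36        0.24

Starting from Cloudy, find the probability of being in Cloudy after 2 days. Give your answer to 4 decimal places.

0.3208

Sum over the intermediate state after 1 day:
P = P(Cloudy→Sunny)·P(Sunny→Cloudy) + P(Cloudy→Windy)·P(Windy→Cloudy) + P(Cloudy→Cloudy)·P(Cloudy→Cloudy)
  = 0.4×0.28 + 0.36×0.42 + 0.24×0.24
  = 0.1120 + 0.1512 + 0.0576 = 0.3208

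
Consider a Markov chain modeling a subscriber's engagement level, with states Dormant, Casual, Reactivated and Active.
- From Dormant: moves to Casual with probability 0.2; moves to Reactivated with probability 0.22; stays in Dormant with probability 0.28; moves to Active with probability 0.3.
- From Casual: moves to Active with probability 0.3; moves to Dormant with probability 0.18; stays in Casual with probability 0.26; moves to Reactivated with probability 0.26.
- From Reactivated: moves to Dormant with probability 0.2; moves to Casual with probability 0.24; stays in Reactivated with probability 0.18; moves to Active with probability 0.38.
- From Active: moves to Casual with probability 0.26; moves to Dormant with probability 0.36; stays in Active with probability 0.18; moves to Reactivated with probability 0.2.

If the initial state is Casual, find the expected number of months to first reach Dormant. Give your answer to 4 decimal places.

Let t(s) be the expected number of months to first reach Dormant from state s, with t(Dormant) = 0. Conditioning on the first month:
t(Casual) = 1 + 0.26·t(Casual) + 0.26·t(Reactivated) + 0.3·t(Active)
t(Reactivated) = 1 + 0.24·t(Casual) + 0.18·t(Reactivated) + 0.38·t(Active)
t(Active) = 1 + 0.26·t(Casual) + 0.2·t(Reactivated) + 0.18·t(Active)
Solving: t(Casual) = 4.2444, t(Reactivated) = 4.1158, t(Active) = 3.5691.
Expected months from Casual to Dormant: 4.2444.

4.2444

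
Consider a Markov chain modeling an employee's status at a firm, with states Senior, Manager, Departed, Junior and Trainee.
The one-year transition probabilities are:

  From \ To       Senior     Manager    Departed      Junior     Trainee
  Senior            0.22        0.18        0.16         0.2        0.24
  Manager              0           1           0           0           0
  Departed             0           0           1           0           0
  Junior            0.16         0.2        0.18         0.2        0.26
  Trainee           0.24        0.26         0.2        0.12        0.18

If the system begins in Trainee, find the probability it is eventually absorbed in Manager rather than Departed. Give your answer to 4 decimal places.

0.5535

Let h(s) be the probability of absorption at Manager starting from transient state s. Then h(Manager) = 1 and h(Departed) = 0. By first-step analysis:
h(Senior) = 0.22·h(Senior) + 0.18·1 + 0.16·0 + 0.2·h(Junior) + 0.24·h(Trainee)
h(Junior) = 0.16·h(Senior) + 0.2·1 + 0.18·0 + 0.2·h(Junior) + 0.26·h(Trainee)
h(Trainee) = 0.24·h(Senior) + 0.26·1 + 0.2·0 + 0.12·h(Junior) + 0.18·h(Trainee)
Solving: h(Senior) = 0.5389, h(Junior) = 0.5377, h(Trainee) = 0.5535.
Starting from Trainee, the probability is 0.5535.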